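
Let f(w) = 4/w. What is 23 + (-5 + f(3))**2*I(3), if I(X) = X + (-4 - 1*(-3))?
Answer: 449/9 ≈ 49.889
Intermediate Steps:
I(X) = -1 + X (I(X) = X + (-4 + 3) = X - 1 = -1 + X)
23 + (-5 + f(3))**2*I(3) = 23 + (-5 + 4/3)**2*(-1 + 3) = 23 + (-5 + 4*(1/3))**2*2 = 23 + (-5 + 4/3)**2*2 = 23 + (-11/3)**2*2 = 23 + (121/9)*2 = 23 + 242/9 = 449/9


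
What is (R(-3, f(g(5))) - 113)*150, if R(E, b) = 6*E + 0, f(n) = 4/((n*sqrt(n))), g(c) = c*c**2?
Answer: -19650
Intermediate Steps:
g(c) = c**3
f(n) = 4/n**(3/2) (f(n) = 4/(n**(3/2)) = 4/n**(3/2))
R(E, b) = 6*E
(R(-3, f(g(5))) - 113)*150 = (6*(-3) - 113)*150 = (-18 - 113)*150 = -131*150 = -19650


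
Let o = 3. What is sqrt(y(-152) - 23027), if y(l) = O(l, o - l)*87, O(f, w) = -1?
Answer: I*sqrt(23114) ≈ 152.03*I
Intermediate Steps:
y(l) = -87 (y(l) = -1*87 = -87)
sqrt(y(-152) - 23027) = sqrt(-87 - 23027) = sqrt(-23114) = I*sqrt(23114)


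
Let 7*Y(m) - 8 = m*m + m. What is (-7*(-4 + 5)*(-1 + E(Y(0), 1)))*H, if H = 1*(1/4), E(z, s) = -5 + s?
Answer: 35/4 ≈ 8.7500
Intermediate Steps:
Y(m) = 8/7 + m/7 + m**2/7 (Y(m) = 8/7 + (m*m + m)/7 = 8/7 + (m**2 + m)/7 = 8/7 + (m + m**2)/7 = 8/7 + (m/7 + m**2/7) = 8/7 + m/7 + m**2/7)
H = 1/4 (H = 1*(1*(1/4)) = 1*(1/4) = 1/4 ≈ 0.25000)
(-7*(-4 + 5)*(-1 + E(Y(0), 1)))*H = -7*(-4 + 5)*(-1 + (-5 + 1))*(1/4) = -7*(-1 - 4)*(1/4) = -7*(-5)*(1/4) = 35*(1/4) = 35/4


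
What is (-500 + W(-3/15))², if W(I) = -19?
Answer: 269361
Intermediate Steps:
(-500 + W(-3/15))² = (-500 - 19)² = (-519)² = 269361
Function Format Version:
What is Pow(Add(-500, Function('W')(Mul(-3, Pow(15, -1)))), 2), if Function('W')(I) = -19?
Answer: 269361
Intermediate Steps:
Pow(Add(-500, Function('W')(Mul(-3, Pow(15, -1)))), 2) = Pow(Add(-500, -19), 2) = Pow(-519, 2) = 269361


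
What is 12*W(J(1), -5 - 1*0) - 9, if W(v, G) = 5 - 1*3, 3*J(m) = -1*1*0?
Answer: 15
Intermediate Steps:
J(m) = 0 (J(m) = (-1*1*0)/3 = (-1*0)/3 = (⅓)*0 = 0)
W(v, G) = 2 (W(v, G) = 5 - 3 = 2)
12*W(J(1), -5 - 1*0) - 9 = 12*2 - 9 = 24 - 9 = 15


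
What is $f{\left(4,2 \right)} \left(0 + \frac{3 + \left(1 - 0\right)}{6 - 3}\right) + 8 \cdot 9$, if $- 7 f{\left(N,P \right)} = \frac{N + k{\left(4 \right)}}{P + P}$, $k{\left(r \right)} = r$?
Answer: $\frac{1504}{21} \approx 71.619$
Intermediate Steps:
$f{\left(N,P \right)} = - \frac{4 + N}{14 P}$ ($f{\left(N,P \right)} = - \frac{\left(N + 4\right) \frac{1}{P + P}}{7} = - \frac{\left(4 + N\right) \frac{1}{2 P}}{7} = - \frac{\frac{1}{2} \frac{1}{P} \left(4 + N\right)}{7} = - \frac{4 + N}{14 P}$)
$f{\left(4,2 \right)} \left(0 + \frac{3 + \left(1 - 0\right)}{6 - 3}\right) + 8 \cdot 9 = \frac{-4 - 4}{14 \cdot 2} \left(0 + \frac{3 + \left(1 - 0\right)}{6 - 3}\right) + 8 \cdot 9 = \frac{1}{14} \cdot \frac{1}{2} \left(-4 - 4\right) \left(0 + \frac{3 + \left(1 + 0\right)}{3}\right) + 72 = \frac{1}{14} \cdot \frac{1}{2} \left(-8\right) \left(0 + \left(3 + 1\right) \frac{1}{3}\right) + 72 = - \frac{2 \left(0 + 4 \cdot \frac{1}{3}\right)}{7} + 72 = - \frac{2 \left(0 + \frac{4}{3}\right)}{7} + 72 = \left(- \frac{2}{7}\right) \frac{4}{3} + 72 = - \frac{8}{21} + 72 = \frac{1504}{21}$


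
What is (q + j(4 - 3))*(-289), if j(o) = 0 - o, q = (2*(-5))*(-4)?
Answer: -11271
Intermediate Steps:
q = 40 (q = -10*(-4) = 40)
j(o) = -o
(q + j(4 - 3))*(-289) = (40 - (4 - 3))*(-289) = (40 - 1*1)*(-289) = (40 - 1)*(-289) = 39*(-289) = -11271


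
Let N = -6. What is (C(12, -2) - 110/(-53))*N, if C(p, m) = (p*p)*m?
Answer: 90924/53 ≈ 1715.5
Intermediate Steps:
C(p, m) = m*p² (C(p, m) = p²*m = m*p²)
(C(12, -2) - 110/(-53))*N = (-2*12² - 110/(-53))*(-6) = (-2*144 - 110*(-1/53))*(-6) = (-288 + 110/53)*(-6) = -15154/53*(-6) = 90924/53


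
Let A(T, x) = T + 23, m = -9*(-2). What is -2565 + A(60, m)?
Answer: -2482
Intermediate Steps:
m = 18
A(T, x) = 23 + T
-2565 + A(60, m) = -2565 + (23 + 60) = -2565 + 83 = -2482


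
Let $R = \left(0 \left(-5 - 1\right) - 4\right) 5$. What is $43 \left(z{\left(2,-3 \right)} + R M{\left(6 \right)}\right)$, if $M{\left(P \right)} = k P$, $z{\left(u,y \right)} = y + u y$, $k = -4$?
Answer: $20253$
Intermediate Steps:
$M{\left(P \right)} = - 4 P$
$R = -20$ ($R = \left(0 \left(-6\right) - 4\right) 5 = \left(0 - 4\right) 5 = \left(-4\right) 5 = -20$)
$43 \left(z{\left(2,-3 \right)} + R M{\left(6 \right)}\right) = 43 \left(- 3 \left(1 + 2\right) - 20 \left(\left(-4\right) 6\right)\right) = 43 \left(\left(-3\right) 3 - -480\right) = 43 \left(-9 + 480\right) = 43 \cdot 471 = 20253$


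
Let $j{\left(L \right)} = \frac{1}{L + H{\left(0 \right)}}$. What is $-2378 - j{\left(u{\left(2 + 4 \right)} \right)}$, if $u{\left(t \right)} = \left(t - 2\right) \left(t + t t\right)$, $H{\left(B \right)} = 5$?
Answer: $- \frac{411395}{173} \approx -2378.0$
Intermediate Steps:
$u{\left(t \right)} = \left(-2 + t\right) \left(t + t^{2}\right)$
$j{\left(L \right)} = \frac{1}{5 + L}$ ($j{\left(L \right)} = \frac{1}{L + 5} = \frac{1}{5 + L}$)
$-2378 - j{\left(u{\left(2 + 4 \right)} \right)} = -2378 - \frac{1}{5 + \left(2 + 4\right) \left(-2 + \left(2 + 4\right)^{2} - \left(2 + 4\right)\right)} = -2378 - \frac{1}{5 + 6 \left(-2 + 6^{2} - 6\right)} = -2378 - \frac{1}{5 + 6 \left(-2 + 36 - 6\right)} = -2378 - \frac{1}{5 + 6 \cdot 28} = -2378 - \frac{1}{5 + 168} = -2378 - \frac{1}{173} = - \frac{411395}{173}$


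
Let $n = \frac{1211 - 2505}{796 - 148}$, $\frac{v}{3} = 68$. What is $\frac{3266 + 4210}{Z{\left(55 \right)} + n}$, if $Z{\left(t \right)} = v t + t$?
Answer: $\frac{346032}{521779} \approx 0.66318$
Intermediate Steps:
$v = 204$ ($v = 3 \cdot 68 = 204$)
$n = - \frac{647}{324}$ ($n = - \frac{1294}{648} = \left(-1294\right) \frac{1}{648} = - \frac{647}{324} \approx -1.9969$)
$Z{\left(t \right)} = 205 t$ ($Z{\left(t \right)} = 204 t + t = 205 t$)
$\frac{3266 + 4210}{Z{\left(55 \right)} + n} = \frac{3266 + 4210}{205 \cdot 55 - \frac{647}{324}} = \frac{7476}{11275 - \frac{647}{324}} = \frac{7476}{\frac{3652453}{324}} = 7476 \cdot \frac{324}{3652453} = \frac{346032}{521779}$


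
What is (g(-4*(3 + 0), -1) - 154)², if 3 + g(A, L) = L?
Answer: 24964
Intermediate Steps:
g(A, L) = -3 + L
(g(-4*(3 + 0), -1) - 154)² = ((-3 - 1) - 154)² = (-4 - 154)² = (-158)² = 24964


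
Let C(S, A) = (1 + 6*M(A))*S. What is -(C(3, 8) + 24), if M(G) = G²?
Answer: -1179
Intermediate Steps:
C(S, A) = S*(1 + 6*A²) (C(S, A) = (1 + 6*A²)*S = S*(1 + 6*A²))
-(C(3, 8) + 24) = -(3*(1 + 6*8²) + 24) = -(3*(1 + 6*64) + 24) = -(3*(1 + 384) + 24) = -(3*385 + 24) = -(1155 + 24) = -1*1179 = -1179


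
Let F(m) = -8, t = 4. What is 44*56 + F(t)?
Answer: 2456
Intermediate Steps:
44*56 + F(t) = 44*56 - 8 = 2464 - 8 = 2456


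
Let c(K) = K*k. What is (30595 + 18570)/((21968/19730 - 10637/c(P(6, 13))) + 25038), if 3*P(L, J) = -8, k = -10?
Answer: 7760203600/3889213261 ≈ 1.9953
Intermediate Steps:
P(L, J) = -8/3 (P(L, J) = (⅓)*(-8) = -8/3)
c(K) = -10*K (c(K) = K*(-10) = -10*K)
(30595 + 18570)/((21968/19730 - 10637/c(P(6, 13))) + 25038) = (30595 + 18570)/((21968/19730 - 10637/((-10*(-8/3)))) + 25038) = 49165/((21968*(1/19730) - 10637/80/3) + 25038) = 49165/((10984/9865 - 10637*3/80) + 25038) = 49165/((10984/9865 - 31911/80) + 25038) = 49165/(-62784659/157840 + 25038) = 49165/(3889213261/157840) = 49165*(157840/3889213261) = 7760203600/3889213261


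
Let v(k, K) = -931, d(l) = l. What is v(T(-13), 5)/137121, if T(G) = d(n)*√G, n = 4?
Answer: -931/137121 ≈ -0.0067896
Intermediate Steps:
T(G) = 4*√G
v(T(-13), 5)/137121 = -931/137121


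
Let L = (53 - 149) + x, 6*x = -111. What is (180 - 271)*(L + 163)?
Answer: -8827/2 ≈ -4413.5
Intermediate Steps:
x = -37/2 (x = (⅙)*(-111) = -37/2 ≈ -18.500)
L = -229/2 (L = (53 - 149) - 37/2 = -96 - 37/2 = -229/2 ≈ -114.50)
(180 - 271)*(L + 163) = (180 - 271)*(-229/2 + 163) = -91*97/2 = -8827/2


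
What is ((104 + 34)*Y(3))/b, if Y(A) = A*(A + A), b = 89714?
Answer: 1242/44857 ≈ 0.027688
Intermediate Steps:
Y(A) = 2*A**2 (Y(A) = A*(2*A) = 2*A**2)
((104 + 34)*Y(3))/b = ((104 + 34)*(2*3**2))/89714 = (138*(2*9))*(1/89714) = (138*18)*(1/89714) = 2484*(1/89714) = 1242/44857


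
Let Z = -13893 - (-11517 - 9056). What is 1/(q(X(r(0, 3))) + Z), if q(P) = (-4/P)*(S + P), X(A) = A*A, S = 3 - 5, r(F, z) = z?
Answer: 9/60092 ≈ 0.00014977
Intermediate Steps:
S = -2
X(A) = A**2
q(P) = -4*(-2 + P)/P (q(P) = (-4/P)*(-2 + P) = -4*(-2 + P)/P)
Z = 6680 (Z = -13893 - 1*(-20573) = -13893 + 20573 = 6680)
1/(q(X(r(0, 3))) + Z) = 1/((-4 + 8/(3**2)) + 6680) = 1/((-4 + 8/9) + 6680) = 1/(-28/9 + 6680) = 1/(60092/9) = 9/60092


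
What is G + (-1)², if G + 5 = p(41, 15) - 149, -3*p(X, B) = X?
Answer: -500/3 ≈ -166.67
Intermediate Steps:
p(X, B) = -X/3
G = -503/3 (G = -5 + (-⅓*41 - 149) = -5 + (-41/3 - 149) = -5 - 488/3 = -503/3 ≈ -167.67)
G + (-1)² = -503/3 + (-1)² = -503/3 + 1 = -500/3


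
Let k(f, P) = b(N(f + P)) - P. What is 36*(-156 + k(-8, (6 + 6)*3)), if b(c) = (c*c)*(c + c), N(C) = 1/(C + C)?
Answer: -151732215/21952 ≈ -6912.0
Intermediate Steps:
N(C) = 1/(2*C)
b(c) = 2*c**3 (b(c) = c**2*(2*c) = 2*c**3)
k(f, P) = -P + 1/(4*(P + f)**3) (k(f, P) = 2*(1/(2*(f + P)))**3 - P = 2*(1/(2*(P + f)))**3 - P = 2*(1/(8*(P + f)**3)) - P = 1/(4*(P + f)**3) - P = -P + 1/(4*(P + f)**3))
36*(-156 + k(-8, (6 + 6)*3)) = 36*(-156 + (-(6 + 6)*3 + 1/(4*((6 + 6)*3 - 8)**3))) = 36*(-156 + (-12*3 + 1/(4*(12*3 - 8)**3))) = 36*(-156 + (-1*36 + 1/(4*(36 - 8)**3))) = 36*(-156 + (-36 + (1/4)/28**3)) = 36*(-156 + (-36 + (1/4)*(1/21952))) = 36*(-156 + (-36 + 1/87808)) = 36*(-156 - 3161087/87808) = 36*(-16859135/87808) = -151732215/21952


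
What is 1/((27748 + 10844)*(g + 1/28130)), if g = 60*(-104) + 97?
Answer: -14065/3334398757344 ≈ -4.2182e-9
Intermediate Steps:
g = -6143 (g = -6240 + 97 = -6143)
1/((27748 + 10844)*(g + 1/28130)) = 1/((27748 + 10844)*(-6143 + 1/28130)) = 1/(38592*(-6143 + 1/28130)) = 1/(38592*(-172802589/28130)) = 1/(-3334398757344/14065) = -14065/3334398757344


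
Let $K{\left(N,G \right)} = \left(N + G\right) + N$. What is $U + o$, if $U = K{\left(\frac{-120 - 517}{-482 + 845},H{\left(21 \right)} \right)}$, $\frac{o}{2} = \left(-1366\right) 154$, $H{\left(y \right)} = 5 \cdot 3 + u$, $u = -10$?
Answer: $- \frac{152723723}{363} \approx -4.2073 \cdot 10^{5}$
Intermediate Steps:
$H{\left(y \right)} = 5$ ($H{\left(y \right)} = 5 \cdot 3 - 10 = 15 - 10 = 5$)
$K{\left(N,G \right)} = G + 2 N$ ($K{\left(N,G \right)} = \left(G + N\right) + N = G + 2 N$)
$o = -420728$ ($o = 2 \left(\left(-1366\right) 154\right) = 2 \left(-210364\right) = -420728$)
$U = \frac{541}{363}$ ($U = 5 + 2 \frac{-120 - 517}{-482 + 845} = 5 + 2 \left(- \frac{637}{363}\right) = 5 - \frac{1274}{363} = \frac{541}{363} \approx 1.4904$)
$U + o = \frac{541}{363} - 420728 = - \frac{152723723}{363}$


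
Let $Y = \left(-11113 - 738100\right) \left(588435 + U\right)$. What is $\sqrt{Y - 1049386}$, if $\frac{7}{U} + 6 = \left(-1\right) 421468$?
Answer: $\frac{i \sqrt{78315263335651768915982}}{421474} \approx 6.6398 \cdot 10^{5} i$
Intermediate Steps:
$U = - \frac{7}{421474}$ ($U = \frac{7}{-6 - 421468} = \frac{7}{-421474} = 7 \left(- \frac{1}{421474}\right) = - \frac{7}{421474} \approx -1.6608 \cdot 10^{-5}$)
$Y = - \frac{185812355975394979}{421474}$ ($Y = \left(-11113 - 738100\right) \left(588435 - \frac{7}{421474}\right) = \left(-749213\right) \frac{248010053183}{421474} = - \frac{185812355975394979}{421474} \approx -4.4086 \cdot 10^{11}$)
$\sqrt{Y - 1049386} = \sqrt{- \frac{185812355975394979}{421474} - 1049386} = \sqrt{- \frac{185812798264309943}{421474}} = \frac{i \sqrt{78315263335651768915982}}{421474}$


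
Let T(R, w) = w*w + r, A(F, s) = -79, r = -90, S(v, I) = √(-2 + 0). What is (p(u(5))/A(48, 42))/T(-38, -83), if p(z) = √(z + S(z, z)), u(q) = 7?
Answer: -√(7 + I*√2)/537121 ≈ -4.9506e-6 - 4.9509e-7*I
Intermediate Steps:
S(v, I) = I*√2 (S(v, I) = √(-2) = I*√2)
T(R, w) = -90 + w² (T(R, w) = w*w - 90 = w² - 90 = -90 + w²)
p(z) = √(z + I*√2)
(p(u(5))/A(48, 42))/T(-38, -83) = (√(7 + I*√2)/(-79))/(-90 + (-83)²) = (√(7 + I*√2)*(-1/79))/(-90 + 6889) = -√(7 + I*√2)/79/6799 = -√(7 + I*√2)/79*(1/6799) = -√(7 + I*√2)/537121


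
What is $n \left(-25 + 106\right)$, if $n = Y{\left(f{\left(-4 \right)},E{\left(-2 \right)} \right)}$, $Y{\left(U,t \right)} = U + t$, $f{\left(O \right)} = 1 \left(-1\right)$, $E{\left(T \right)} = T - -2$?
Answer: $-81$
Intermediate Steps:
$E{\left(T \right)} = 2 + T$ ($E{\left(T \right)} = T + 2 = 2 + T$)
$f{\left(O \right)} = -1$
$n = -1$ ($n = -1 + \left(2 - 2\right) = -1 + 0 = -1$)
$n \left(-25 + 106\right) = - (-25 + 106) = \left(-1\right) 81 = -81$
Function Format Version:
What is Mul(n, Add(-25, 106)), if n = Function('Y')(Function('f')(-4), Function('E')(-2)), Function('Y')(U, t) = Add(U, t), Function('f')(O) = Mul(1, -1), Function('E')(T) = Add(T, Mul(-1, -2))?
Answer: -81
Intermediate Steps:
Function('E')(T) = Add(2, T) (Function('E')(T) = Add(T, 2) = Add(2, T))
Function('f')(O) = -1
n = -1 (n = Add(-1, Add(2, -2)) = Add(-1, 0) = -1)
Mul(n, Add(-25, 106)) = Mul(-1, Add(-25, 106)) = Mul(-1, 81) = -81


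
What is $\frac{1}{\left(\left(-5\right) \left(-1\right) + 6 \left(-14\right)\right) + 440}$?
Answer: $\frac{1}{361} \approx 0.0027701$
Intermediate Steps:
$\frac{1}{\left(\left(-5\right) \left(-1\right) + 6 \left(-14\right)\right) + 440} = \frac{1}{\left(5 - 84\right) + 440} = \frac{1}{-79 + 440} = \frac{1}{361}$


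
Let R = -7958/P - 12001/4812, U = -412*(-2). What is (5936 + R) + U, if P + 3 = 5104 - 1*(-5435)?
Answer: 2378903277/352078 ≈ 6756.8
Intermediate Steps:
U = 824
P = 10536 (P = -3 + (5104 - 1*(-5435)) = -3 + (5104 + 5435) = -3 + 10539 = 10536)
R = -1144003/352078 (R = -7958/10536 - 12001/4812 = -7958*1/10536 - 12001*1/4812 = -3979/5268 - 12001/4812 = -1144003/352078 ≈ -3.2493)
(5936 + R) + U = (5936 - 1144003/352078) + 824 = 2088791005/352078 + 824 = 2378903277/352078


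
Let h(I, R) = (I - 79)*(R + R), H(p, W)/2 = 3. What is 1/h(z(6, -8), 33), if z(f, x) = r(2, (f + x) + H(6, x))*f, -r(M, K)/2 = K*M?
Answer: -1/11550 ≈ -8.6580e-5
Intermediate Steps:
H(p, W) = 6 (H(p, W) = 2*3 = 6)
r(M, K) = -2*K*M
z(f, x) = f*(-24 - 4*f - 4*x) (z(f, x) = (-2*((f + x) + 6)*2)*f = (-2*(6 + f + x)*2)*f = (-24 - 4*f - 4*x)*f = f*(-24 - 4*f - 4*x))
h(I, R) = 2*R*(-79 + I) (h(I, R) = (-79 + I)*(2*R) = 2*R*(-79 + I))
1/h(z(6, -8), 33) = 1/(2*33*(-79 + 4*6*(-6 - 1*6 - 1*(-8)))) = 1/(2*33*(-79 + 4*6*(-6 - 6 + 8))) = 1/(2*33*(-79 + 4*6*(-4))) = 1/(2*33*(-79 - 96)) = 1/(2*33*(-175)) = 1/(-11550) = -1/11550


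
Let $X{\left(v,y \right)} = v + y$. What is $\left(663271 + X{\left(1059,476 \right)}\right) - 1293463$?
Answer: $-628657$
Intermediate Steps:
$\left(663271 + X{\left(1059,476 \right)}\right) - 1293463 = \left(663271 + \left(1059 + 476\right)\right) - 1293463 = \left(663271 + 1535\right) - 1293463 = 664806 - 1293463 = -628657$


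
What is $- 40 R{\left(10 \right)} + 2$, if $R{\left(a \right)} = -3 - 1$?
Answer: $162$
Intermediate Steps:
$R{\left(a \right)} = -4$
$- 40 R{\left(10 \right)} + 2 = \left(-40\right) \left(-4\right) + 2 = 160 + 2 = 162$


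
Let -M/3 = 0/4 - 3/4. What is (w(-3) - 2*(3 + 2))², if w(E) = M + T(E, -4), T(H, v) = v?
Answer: 2209/16 ≈ 138.06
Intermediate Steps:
M = 9/4 (M = -3*(0/4 - 3/4) = -3*(0*(¼) - 3*¼) = -3*(0 - ¾) = -3*(-¾) = 9/4 ≈ 2.2500)
w(E) = -7/4 (w(E) = 9/4 - 4 = -7/4)
(w(-3) - 2*(3 + 2))² = (-7/4 - 2*(3 + 2))² = (-7/4 - 2*5)² = (-7/4 - 10)² = (-47/4)² = 2209/16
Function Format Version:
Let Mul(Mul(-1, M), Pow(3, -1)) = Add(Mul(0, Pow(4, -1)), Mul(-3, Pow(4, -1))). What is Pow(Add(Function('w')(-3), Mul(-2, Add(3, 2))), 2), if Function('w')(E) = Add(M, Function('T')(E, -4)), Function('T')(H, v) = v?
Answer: Rational(2209, 16) ≈ 138.06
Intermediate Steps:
M = Rational(9, 4) (M = Mul(-3, Add(Mul(0, Pow(4, -1)), Mul(-3, Pow(4, -1)))) = Mul(-3, Add(Mul(0, Rational(1, 4)), Mul(-3, Rational(1, 4)))) = Mul(-3, Add(0, Rational(-3, 4))) = Mul(-3, Rational(-3, 4)) = Rational(9, 4) ≈ 2.2500)
Function('w')(E) = Rational(-7, 4) (Function('w')(E) = Add(Rational(9, 4), -4) = Rational(-7, 4))
Pow(Add(Function('w')(-3), Mul(-2, Add(3, 2))), 2) = Pow(Add(Rational(-7, 4), Mul(-2, Add(3, 2))), 2) = Pow(Add(Rational(-7, 4), Mul(-2, 5)), 2) = Pow(Add(Rational(-7, 4), -10), 2) = Pow(Rational(-47, 4), 2) = Rational(2209, 16)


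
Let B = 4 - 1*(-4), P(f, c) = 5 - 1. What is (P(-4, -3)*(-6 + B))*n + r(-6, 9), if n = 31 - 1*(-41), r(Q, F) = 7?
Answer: 583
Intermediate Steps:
P(f, c) = 4
n = 72 (n = 31 + 41 = 72)
B = 8 (B = 4 + 4 = 8)
(P(-4, -3)*(-6 + B))*n + r(-6, 9) = (4*(-6 + 8))*72 + 7 = (4*2)*72 + 7 = 8*72 + 7 = 576 + 7 = 583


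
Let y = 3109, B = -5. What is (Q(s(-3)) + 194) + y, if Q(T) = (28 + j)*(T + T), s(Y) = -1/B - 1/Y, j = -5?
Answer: 49913/15 ≈ 3327.5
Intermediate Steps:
s(Y) = 1/5 - 1/Y (s(Y) = -1/(-5) - 1/Y = -1*(-1/5) - 1/Y = 1/5 - 1/Y)
Q(T) = 46*T (Q(T) = (28 - 5)*(T + T) = 23*(2*T) = 46*T)
(Q(s(-3)) + 194) + y = (46*((1/5)*(-5 - 3)/(-3)) + 194) + 3109 = (46*((1/5)*(-1/3)*(-8)) + 194) + 3109 = (46*(8/15) + 194) + 3109 = (368/15 + 194) + 3109 = 3278/15 + 3109 = 49913/15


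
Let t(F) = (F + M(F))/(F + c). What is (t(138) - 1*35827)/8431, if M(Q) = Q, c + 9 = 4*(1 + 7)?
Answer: -250777/59017 ≈ -4.2492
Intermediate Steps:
c = 23 (c = -9 + 4*(1 + 7) = -9 + 4*8 = -9 + 32 = 23)
t(F) = 2*F/(23 + F) (t(F) = (F + F)/(F + 23) = (2*F)/(23 + F) = 2*F/(23 + F))
(t(138) - 1*35827)/8431 = (2*138/(23 + 138) - 1*35827)/8431 = (2*138/161 - 35827)*(1/8431) = (2*138*(1/161) - 35827)*(1/8431) = (12/7 - 35827)*(1/8431) = -250777/7*1/8431 = -250777/59017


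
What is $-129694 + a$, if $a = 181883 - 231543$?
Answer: $-179354$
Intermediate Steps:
$a = -49660$ ($a = 181883 - 231543 = -49660$)
$-129694 + a = -129694 - 49660 = -179354$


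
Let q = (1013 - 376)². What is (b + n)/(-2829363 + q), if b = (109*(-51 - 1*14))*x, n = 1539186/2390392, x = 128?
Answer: 1083898578887/2896669854424 ≈ 0.37419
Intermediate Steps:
n = 769593/1195196 (n = 1539186*(1/2390392) = 769593/1195196 ≈ 0.64391)
q = 405769 (q = 637² = 405769)
b = -906880 (b = (109*(-51 - 1*14))*128 = (109*(-51 - 14))*128 = (109*(-65))*128 = -7085*128 = -906880)
(b + n)/(-2829363 + q) = (-906880 + 769593/1195196)/(-2829363 + 405769) = -1083898578887/1195196/(-2423594) = -1083898578887/1195196*(-1/2423594) = 1083898578887/2896669854424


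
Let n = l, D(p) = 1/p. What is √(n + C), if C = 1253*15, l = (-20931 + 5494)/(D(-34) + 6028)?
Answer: √789374758404837/204951 ≈ 137.09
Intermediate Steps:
l = -524858/204951 (l = (-20931 + 5494)/(1/(-34) + 6028) = -15437/(-1/34 + 6028) = -15437/204951/34 = -15437*34/204951 = -524858/204951 ≈ -2.5609)
n = -524858/204951 ≈ -2.5609
C = 18795
√(n + C) = √(-524858/204951 + 18795) = √(3851529187/204951) = √789374758404837/204951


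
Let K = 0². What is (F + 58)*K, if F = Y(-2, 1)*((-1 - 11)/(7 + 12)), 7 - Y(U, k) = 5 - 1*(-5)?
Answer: 0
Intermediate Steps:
Y(U, k) = -3 (Y(U, k) = 7 - (5 - 1*(-5)) = 7 - (5 + 5) = 7 - 1*10 = 7 - 10 = -3)
F = 36/19 (F = -3*(-1 - 11)/(7 + 12) = -(-36)/19 = -3*(-12/19) = 36/19 ≈ 1.8947)
K = 0
(F + 58)*K = (36/19 + 58)*0 = (1138/19)*0 = 0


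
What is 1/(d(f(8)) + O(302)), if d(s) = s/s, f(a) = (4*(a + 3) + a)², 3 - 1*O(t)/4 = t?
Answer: -1/1195 ≈ -0.00083682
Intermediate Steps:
O(t) = 12 - 4*t
f(a) = (12 + 5*a)² (f(a) = (4*(3 + a) + a)² = ((12 + 4*a) + a)² = (12 + 5*a)²)
d(s) = 1
1/(d(f(8)) + O(302)) = 1/(1 + (12 - 4*302)) = 1/(1 + (12 - 1208)) = 1/(1 - 1196) = 1/(-1195) = -1/1195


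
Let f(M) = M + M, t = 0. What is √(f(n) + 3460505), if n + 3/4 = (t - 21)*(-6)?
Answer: √13843022/2 ≈ 1860.3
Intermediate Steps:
n = 501/4 (n = -¾ + (0 - 21)*(-6) = -¾ - 21*(-6) = -¾ + 126 = 501/4 ≈ 125.25)
f(M) = 2*M
√(f(n) + 3460505) = √(2*(501/4) + 3460505) = √(501/2 + 3460505) = √(6921511/2) = √13843022/2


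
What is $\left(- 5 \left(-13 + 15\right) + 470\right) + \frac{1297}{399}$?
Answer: $\frac{184837}{399} \approx 463.25$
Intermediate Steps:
$\left(- 5 \left(-13 + 15\right) + 470\right) + \frac{1297}{399} = \left(\left(-5\right) 2 + 470\right) + 1297 \cdot \frac{1}{399} = \left(-10 + 470\right) + \frac{1297}{399} = 460 + \frac{1297}{399} = \frac{184837}{399}$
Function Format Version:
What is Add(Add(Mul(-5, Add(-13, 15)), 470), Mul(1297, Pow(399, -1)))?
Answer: Rational(184837, 399) ≈ 463.25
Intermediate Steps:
Add(Add(Mul(-5, Add(-13, 15)), 470), Mul(1297, Pow(399, -1))) = Add(Add(Mul(-5, 2), 470), Mul(1297, Rational(1, 399))) = Add(Add(-10, 470), Rational(1297, 399)) = Add(460, Rational(1297, 399)) = Rational(184837, 399)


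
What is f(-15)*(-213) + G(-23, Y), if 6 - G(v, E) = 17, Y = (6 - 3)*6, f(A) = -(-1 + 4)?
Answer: 628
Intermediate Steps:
f(A) = -3 (f(A) = -1*3 = -3)
Y = 18 (Y = 3*6 = 18)
G(v, E) = -11 (G(v, E) = 6 - 1*17 = 6 - 17 = -11)
f(-15)*(-213) + G(-23, Y) = -3*(-213) - 11 = 639 - 11 = 628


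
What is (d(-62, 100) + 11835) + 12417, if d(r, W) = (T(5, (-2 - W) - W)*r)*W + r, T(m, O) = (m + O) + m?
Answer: 1214590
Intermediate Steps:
T(m, O) = O + 2*m (T(m, O) = (O + m) + m = O + 2*m)
d(r, W) = r + W*r*(8 - 2*W) (d(r, W) = ((((-2 - W) - W) + 2*5)*r)*W + r = (((-2 - 2*W) + 10)*r)*W + r = ((8 - 2*W)*r)*W + r = (r*(8 - 2*W))*W + r = W*r*(8 - 2*W) + r = r + W*r*(8 - 2*W))
(d(-62, 100) + 11835) + 12417 = (-1*(-62)*(-1 + 2*100*(-4 + 100)) + 11835) + 12417 = (-1*(-62)*(-1 + 2*100*96) + 11835) + 12417 = (-1*(-62)*(-1 + 19200) + 11835) + 12417 = (-1*(-62)*19199 + 11835) + 12417 = (1190338 + 11835) + 12417 = 1202173 + 12417 = 1214590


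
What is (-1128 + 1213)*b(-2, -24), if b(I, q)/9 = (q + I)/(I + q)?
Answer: 765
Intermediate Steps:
b(I, q) = 9 (b(I, q) = 9*((q + I)/(I + q)) = 9*((I + q)/(I + q)) = 9*1 = 9)
(-1128 + 1213)*b(-2, -24) = (-1128 + 1213)*9 = 85*9 = 765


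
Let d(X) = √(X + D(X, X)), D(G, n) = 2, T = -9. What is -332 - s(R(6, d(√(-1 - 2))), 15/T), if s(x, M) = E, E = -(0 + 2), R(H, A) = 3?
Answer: -330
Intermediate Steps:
d(X) = √(2 + X) (d(X) = √(X + 2) = √(2 + X))
E = -2 (E = -1*2 = -2)
s(x, M) = -2
-332 - s(R(6, d(√(-1 - 2))), 15/T) = -332 - 1*(-2) = -332 + 2 = -330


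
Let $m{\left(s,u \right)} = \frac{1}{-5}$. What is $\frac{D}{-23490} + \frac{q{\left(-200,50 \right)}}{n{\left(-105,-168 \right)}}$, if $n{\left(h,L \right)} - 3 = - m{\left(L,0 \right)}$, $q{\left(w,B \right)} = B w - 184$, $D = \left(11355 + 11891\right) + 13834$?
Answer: $- \frac{1662089}{522} \approx -3184.1$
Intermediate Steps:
$m{\left(s,u \right)} = - \frac{1}{5}$
$D = 37080$ ($D = 23246 + 13834 = 37080$)
$q{\left(w,B \right)} = -184 + B w$
$n{\left(h,L \right)} = \frac{16}{5}$ ($n{\left(h,L \right)} = 3 - - \frac{1}{5} = 3 + \frac{1}{5} = \frac{16}{5}$)
$\frac{D}{-23490} + \frac{q{\left(-200,50 \right)}}{n{\left(-105,-168 \right)}} = \frac{37080}{-23490} + \frac{-184 + 50 \left(-200\right)}{\frac{16}{5}} = 37080 \left(- \frac{1}{23490}\right) + \left(-184 - 10000\right) \frac{5}{16} = - \frac{412}{261} - \frac{6365}{2} = - \frac{1662089}{522}$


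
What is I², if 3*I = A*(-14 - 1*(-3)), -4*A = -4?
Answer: 121/9 ≈ 13.444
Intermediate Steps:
A = 1 (A = -¼*(-4) = 1)
I = -11/3 (I = (1*(-14 - 1*(-3)))/3 = (1*(-14 + 3))/3 = (1*(-11))/3 = (⅓)*(-11) = -11/3 ≈ -3.6667)
I² = (-11/3)² = 121/9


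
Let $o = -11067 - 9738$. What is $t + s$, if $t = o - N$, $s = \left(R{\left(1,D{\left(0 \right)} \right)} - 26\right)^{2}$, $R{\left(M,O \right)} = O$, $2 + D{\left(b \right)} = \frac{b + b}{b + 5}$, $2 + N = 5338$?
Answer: $-25357$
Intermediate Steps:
$N = 5336$ ($N = -2 + 5338 = 5336$)
$D{\left(b \right)} = -2 + \frac{2 b}{5 + b}$ ($D{\left(b \right)} = -2 + \frac{b + b}{b + 5} = -2 + \frac{2 b}{5 + b}$)
$o = -20805$ ($o = -11067 - 9738 = -20805$)
$s = 784$ ($s = \left(- \frac{10}{5 + 0} - 26\right)^{2} = \left(- \frac{10}{5} - 26\right)^{2} = \left(\left(-10\right) \frac{1}{5} - 26\right)^{2} = \left(-2 - 26\right)^{2} = \left(-28\right)^{2} = 784$)
$t = -26141$ ($t = -20805 - 5336 = -26141$)
$t + s = -26141 + 784 = -25357$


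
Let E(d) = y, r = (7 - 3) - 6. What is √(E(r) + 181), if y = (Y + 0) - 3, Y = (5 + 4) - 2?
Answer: √185 ≈ 13.601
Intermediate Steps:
Y = 7 (Y = 9 - 2 = 7)
y = 4 (y = (7 + 0) - 3 = 7 - 3 = 4)
r = -2 (r = 4 - 6 = -2)
E(d) = 4
√(E(r) + 181) = √(4 + 181) = √185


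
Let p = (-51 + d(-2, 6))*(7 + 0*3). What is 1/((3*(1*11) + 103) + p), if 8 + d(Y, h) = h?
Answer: -1/235 ≈ -0.0042553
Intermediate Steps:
d(Y, h) = -8 + h
p = -371 (p = (-51 + (-8 + 6))*(7 + 0*3) = (-51 - 2)*(7 + 0) = -53*7 = -371)
1/((3*(1*11) + 103) + p) = 1/((3*(1*11) + 103) - 371) = 1/((3*11 + 103) - 371) = 1/((33 + 103) - 371) = 1/(136 - 371) = 1/(-235) = -1/235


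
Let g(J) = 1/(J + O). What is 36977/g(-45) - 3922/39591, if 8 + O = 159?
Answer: 2927912740/747 ≈ 3.9196e+6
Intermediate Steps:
O = 151 (O = -8 + 159 = 151)
g(J) = 1/(151 + J) (g(J) = 1/(J + 151) = 1/(151 + J))
36977/g(-45) - 3922/39591 = 36977/(1/(151 - 45)) - 3922/39591 = 36977/(1/106) - 3922*1/39591 = 36977/(1/106) - 74/747 = 36977*106 - 74/747 = 3919562 - 74/747 = 2927912740/747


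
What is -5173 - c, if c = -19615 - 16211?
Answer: 30653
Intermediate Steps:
c = -35826
-5173 - c = -5173 - 1*(-35826) = -5173 + 35826 = 30653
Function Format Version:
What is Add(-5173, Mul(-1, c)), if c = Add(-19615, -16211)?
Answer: 30653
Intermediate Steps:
c = -35826
Add(-5173, Mul(-1, c)) = Add(-5173, Mul(-1, -35826)) = Add(-5173, 35826) = 30653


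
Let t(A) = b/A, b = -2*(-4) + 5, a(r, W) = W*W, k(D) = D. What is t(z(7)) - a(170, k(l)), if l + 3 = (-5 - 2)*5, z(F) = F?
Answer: -10095/7 ≈ -1442.1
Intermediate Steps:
l = -38 (l = -3 + (-5 - 2)*5 = -3 - 7*5 = -3 - 35 = -38)
a(r, W) = W**2
b = 13 (b = 8 + 5 = 13)
t(A) = 13/A
t(z(7)) - a(170, k(l)) = 13/7 - 1*(-38)**2 = 13*(1/7) - 1*1444 = 13/7 - 1444 = -10095/7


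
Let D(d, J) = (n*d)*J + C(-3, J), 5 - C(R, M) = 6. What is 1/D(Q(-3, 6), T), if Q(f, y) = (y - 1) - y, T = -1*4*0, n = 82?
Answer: -1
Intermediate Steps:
C(R, M) = -1 (C(R, M) = 5 - 1*6 = 5 - 6 = -1)
T = 0 (T = -4*0 = 0)
Q(f, y) = -1 (Q(f, y) = (-1 + y) - y = -1)
D(d, J) = -1 + 82*J*d (D(d, J) = (82*d)*J - 1 = 82*J*d - 1 = -1 + 82*J*d)
1/D(Q(-3, 6), T) = 1/(-1 + 82*0*(-1)) = 1/(-1 + 0) = 1/(-1) = -1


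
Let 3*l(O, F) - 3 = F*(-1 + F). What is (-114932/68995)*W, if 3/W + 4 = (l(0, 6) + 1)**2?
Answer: -86199/2414825 ≈ -0.035696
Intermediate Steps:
l(O, F) = 1 + F*(-1 + F)/3 (l(O, F) = 1 + (F*(-1 + F))/3 = 1 + F*(-1 + F)/3)
W = 3/140 (W = 3/(-4 + ((1 - 1/3*6 + (1/3)*6**2) + 1)**2) = 3/(-4 + ((1 - 2 + (1/3)*36) + 1)**2) = 3/(-4 + ((1 - 2 + 12) + 1)**2) = 3/(-4 + (11 + 1)**2) = 3/(-4 + 12**2) = 3/(-4 + 144) = 3/140 ≈ 0.021429)
(-114932/68995)*W = -114932/68995*(3/140) = -114932*1/68995*(3/140) = -114932/68995*3/140 = -86199/2414825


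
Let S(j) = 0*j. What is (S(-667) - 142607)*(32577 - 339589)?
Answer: 43782060284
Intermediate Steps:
S(j) = 0
(S(-667) - 142607)*(32577 - 339589) = (0 - 142607)*(32577 - 339589) = -142607*(-307012) = 43782060284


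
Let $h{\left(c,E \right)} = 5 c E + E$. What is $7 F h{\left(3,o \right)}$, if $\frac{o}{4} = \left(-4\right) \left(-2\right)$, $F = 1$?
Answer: $3584$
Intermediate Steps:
$o = 32$ ($o = 4 \left(\left(-4\right) \left(-2\right)\right) = 4 \cdot 8 = 32$)
$h{\left(c,E \right)} = E + 5 E c$ ($h{\left(c,E \right)} = 5 E c + E = E + 5 E c$)
$7 F h{\left(3,o \right)} = 7 \cdot 1 \cdot 32 \left(1 + 5 \cdot 3\right) = 7 \cdot 32 \left(1 + 15\right) = 7 \cdot 32 \cdot 16 = 7 \cdot 512 = 3584$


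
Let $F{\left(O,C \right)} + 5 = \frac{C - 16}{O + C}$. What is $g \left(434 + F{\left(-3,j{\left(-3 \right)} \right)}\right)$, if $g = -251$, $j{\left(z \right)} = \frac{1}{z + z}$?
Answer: $- \frac{2070248}{19} \approx -1.0896 \cdot 10^{5}$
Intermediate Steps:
$j{\left(z \right)} = \frac{1}{2 z}$
$F{\left(O,C \right)} = -5 + \frac{-16 + C}{C + O}$ ($F{\left(O,C \right)} = -5 + \frac{C - 16}{O + C} = -5 + \frac{-16 + C}{C + O}$)
$g \left(434 + F{\left(-3,j{\left(-3 \right)} \right)}\right) = - 251 \left(434 + \frac{-16 - -15 - 4 \frac{1}{2 \left(-3\right)}}{\frac{1}{2 \left(-3\right)} - 3}\right) = - 251 \left(434 + \frac{-16 + 15 - 4 \cdot \frac{1}{2} \left(- \frac{1}{3}\right)}{\frac{1}{2} \left(- \frac{1}{3}\right) - 3}\right) = - 251 \left(434 + \frac{-16 + 15 - - \frac{2}{3}}{- \frac{1}{6} - 3}\right) = - 251 \left(434 + \frac{-16 + 15 + \frac{2}{3}}{- \frac{19}{6}}\right) = - 251 \left(434 - - \frac{2}{19}\right) = - 251 \left(434 + \frac{2}{19}\right) = \left(-251\right) \frac{8248}{19} = - \frac{2070248}{19}$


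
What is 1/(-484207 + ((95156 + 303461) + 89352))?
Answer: 1/3762 ≈ 0.00026582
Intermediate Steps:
1/(-484207 + ((95156 + 303461) + 89352)) = 1/(-484207 + (398617 + 89352)) = 1/(-484207 + 487969) = 1/3762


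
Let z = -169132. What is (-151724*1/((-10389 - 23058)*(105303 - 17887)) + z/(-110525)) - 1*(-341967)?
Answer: 27627066585019967341/80788330317450 ≈ 3.4197e+5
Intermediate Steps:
(-151724*1/((-10389 - 23058)*(105303 - 17887)) + z/(-110525)) - 1*(-341967) = (-151724*1/((-10389 - 23058)*(105303 - 17887)) - 169132/(-110525)) - 1*(-341967) = (-151724/((-33447*87416)) - 169132*(-1/110525)) + 341967 = (-151724/(-2923802952) + 169132/110525) + 341967 = (-151724*(-1/2923802952) + 169132/110525) + 341967 = (37931/730950738 + 169132/110525) + 341967 = 123631352543191/80788330317450 + 341967 = 27627066585019967341/80788330317450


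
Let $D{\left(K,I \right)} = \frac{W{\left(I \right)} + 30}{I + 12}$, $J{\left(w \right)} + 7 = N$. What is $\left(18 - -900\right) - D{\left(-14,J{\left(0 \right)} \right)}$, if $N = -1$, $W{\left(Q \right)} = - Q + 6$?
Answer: $907$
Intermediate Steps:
$W{\left(Q \right)} = 6 - Q$
$J{\left(w \right)} = -8$ ($J{\left(w \right)} = -7 - 1 = -8$)
$D{\left(K,I \right)} = \frac{36 - I}{12 + I}$ ($D{\left(K,I \right)} = \frac{\left(6 - I\right) + 30}{I + 12} = \frac{36 - I}{12 + I}$)
$\left(18 - -900\right) - D{\left(-14,J{\left(0 \right)} \right)} = \left(18 - -900\right) - \frac{36 - -8}{12 - 8} = \left(18 + 900\right) - \frac{36 + 8}{4} = 918 - \frac{1}{4} \cdot 44 = 918 - 11 = 907$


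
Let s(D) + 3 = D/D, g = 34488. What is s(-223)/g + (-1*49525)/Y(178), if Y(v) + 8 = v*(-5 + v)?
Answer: -20334283/12639852 ≈ -1.6087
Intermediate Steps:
Y(v) = -8 + v*(-5 + v)
s(D) = -2 (s(D) = -3 + D/D = -3 + 1 = -2)
s(-223)/g + (-1*49525)/Y(178) = -2/34488 + (-1*49525)/(-8 + 178² - 5*178) = -2*1/34488 - 49525/(-8 + 31684 - 890) = -1/17244 - 49525/30786 = -1/17244 - 49525*1/30786 = -1/17244 - 7075/4398 = -20334283/12639852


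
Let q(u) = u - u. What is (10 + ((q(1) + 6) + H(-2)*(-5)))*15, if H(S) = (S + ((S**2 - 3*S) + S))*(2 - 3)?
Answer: 690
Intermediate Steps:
q(u) = 0
H(S) = S - S**2 (H(S) = (S + (S**2 - 2*S))*(-1) = (S**2 - S)*(-1) = S - S**2)
(10 + ((q(1) + 6) + H(-2)*(-5)))*15 = (10 + ((0 + 6) - 2*(1 - 1*(-2))*(-5)))*15 = (10 + (6 - 2*(1 + 2)*(-5)))*15 = (10 + (6 - 2*3*(-5)))*15 = (10 + (6 - 6*(-5)))*15 = (10 + (6 + 30))*15 = (10 + 36)*15 = 46*15 = 690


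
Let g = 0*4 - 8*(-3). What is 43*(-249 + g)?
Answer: -9675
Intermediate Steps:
g = 24 (g = 0 + 24 = 24)
43*(-249 + g) = 43*(-249 + 24) = 43*(-225) = -9675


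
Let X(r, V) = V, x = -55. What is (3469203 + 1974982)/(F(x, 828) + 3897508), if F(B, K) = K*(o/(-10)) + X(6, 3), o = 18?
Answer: 27220925/19480103 ≈ 1.3974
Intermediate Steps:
F(B, K) = 3 - 9*K/5 (F(B, K) = K*(18/(-10)) + 3 = K*(18*(-1/10)) + 3 = K*(-9/5) + 3 = -9*K/5 + 3 = 3 - 9*K/5)
(3469203 + 1974982)/(F(x, 828) + 3897508) = (3469203 + 1974982)/((3 - 9/5*828) + 3897508) = 5444185/((3 - 7452/5) + 3897508) = 5444185/(-7437/5 + 3897508) = 5444185/(19480103/5) = 5444185*(5/19480103) = 27220925/19480103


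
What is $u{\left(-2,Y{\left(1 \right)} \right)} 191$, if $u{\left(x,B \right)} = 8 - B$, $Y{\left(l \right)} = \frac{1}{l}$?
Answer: $1337$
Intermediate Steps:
$u{\left(-2,Y{\left(1 \right)} \right)} 191 = \left(8 - 1^{-1}\right) 191 = \left(8 - 1\right) 191 = 7 \cdot 191 = 1337$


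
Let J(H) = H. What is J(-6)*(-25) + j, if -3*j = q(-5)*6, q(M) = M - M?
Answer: 150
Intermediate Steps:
q(M) = 0
j = 0 (j = -0*6 = -1/3*0 = 0)
J(-6)*(-25) + j = -6*(-25) + 0 = 150 + 0 = 150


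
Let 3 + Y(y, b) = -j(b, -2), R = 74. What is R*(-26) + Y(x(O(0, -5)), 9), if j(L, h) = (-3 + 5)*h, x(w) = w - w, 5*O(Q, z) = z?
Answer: -1923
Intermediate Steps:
O(Q, z) = z/5
x(w) = 0
j(L, h) = 2*h
Y(y, b) = 1 (Y(y, b) = -3 - 2*(-2) = -3 - 1*(-4) = -3 + 4 = 1)
R*(-26) + Y(x(O(0, -5)), 9) = 74*(-26) + 1 = -1924 + 1 = -1923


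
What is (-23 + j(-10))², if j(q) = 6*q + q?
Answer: 8649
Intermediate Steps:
j(q) = 7*q
(-23 + j(-10))² = (-23 + 7*(-10))² = (-23 - 70)² = (-93)² = 8649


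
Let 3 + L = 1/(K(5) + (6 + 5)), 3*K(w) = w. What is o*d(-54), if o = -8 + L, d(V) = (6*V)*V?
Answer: -3630420/19 ≈ -1.9107e+5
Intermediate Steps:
K(w) = w/3
L = -111/38 (L = -3 + 1/((⅓)*5 + (6 + 5)) = -3 + 1/(5/3 + 11) = -3 + 1/(38/3) = -3 + 3/38 = -111/38 ≈ -2.9211)
d(V) = 6*V²
o = -415/38 (o = -8 - 111/38 = -415/38 ≈ -10.921)
o*d(-54) = -1245*(-54)²/19 = -1245*2916/19 = -415/38*17496 = -3630420/19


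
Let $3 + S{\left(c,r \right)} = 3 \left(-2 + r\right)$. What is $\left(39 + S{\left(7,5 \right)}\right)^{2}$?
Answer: $2025$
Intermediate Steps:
$S{\left(c,r \right)} = -9 + 3 r$ ($S{\left(c,r \right)} = -3 + 3 \left(-2 + r\right) = -3 + \left(-6 + 3 r\right) = -9 + 3 r$)
$\left(39 + S{\left(7,5 \right)}\right)^{2} = \left(39 + \left(-9 + 3 \cdot 5\right)\right)^{2} = \left(39 + \left(-9 + 15\right)\right)^{2} = \left(39 + 6\right)^{2} = 45^{2} = 2025$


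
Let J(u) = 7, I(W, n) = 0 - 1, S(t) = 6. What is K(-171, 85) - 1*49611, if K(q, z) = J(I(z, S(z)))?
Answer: -49604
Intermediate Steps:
I(W, n) = -1
K(q, z) = 7
K(-171, 85) - 1*49611 = 7 - 1*49611 = 7 - 49611 = -49604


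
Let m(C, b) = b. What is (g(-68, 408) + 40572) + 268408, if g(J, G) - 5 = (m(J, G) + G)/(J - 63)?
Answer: 40476219/131 ≈ 3.0898e+5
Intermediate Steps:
g(J, G) = 5 + 2*G/(-63 + J) (g(J, G) = 5 + (G + G)/(J - 63) = 5 + (2*G)/(-63 + J) = 5 + 2*G/(-63 + J))
(g(-68, 408) + 40572) + 268408 = ((-315 + 2*408 + 5*(-68))/(-63 - 68) + 40572) + 268408 = ((-315 + 816 - 340)/(-131) + 40572) + 268408 = (-1/131*161 + 40572) + 268408 = (-161/131 + 40572) + 268408 = 5314771/131 + 268408 = 40476219/131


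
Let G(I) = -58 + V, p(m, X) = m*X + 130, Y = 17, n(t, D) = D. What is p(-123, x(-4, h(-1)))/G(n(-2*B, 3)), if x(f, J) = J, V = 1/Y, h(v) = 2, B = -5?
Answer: 1972/985 ≈ 2.0020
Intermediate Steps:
V = 1/17 ≈ 0.058824
p(m, X) = 130 + X*m (p(m, X) = X*m + 130 = 130 + X*m)
G(I) = -985/17 (G(I) = -58 + 1/17 = -985/17)
p(-123, x(-4, h(-1)))/G(n(-2*B, 3)) = (130 + 2*(-123))/(-985/17) = (130 - 246)*(-17/985) = -116*(-17/985) = 1972/985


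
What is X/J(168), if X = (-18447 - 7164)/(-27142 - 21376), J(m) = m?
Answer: 8537/2717008 ≈ 0.0031421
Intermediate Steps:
X = 25611/48518 (X = -25611/(-48518) = -25611*(-1/48518) = 25611/48518 ≈ 0.52787)
X/J(168) = (25611/48518)/168 = (25611/48518)*(1/168) = 8537/2717008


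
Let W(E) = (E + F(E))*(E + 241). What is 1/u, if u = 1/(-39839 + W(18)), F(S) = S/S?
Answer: -34918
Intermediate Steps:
F(S) = 1
W(E) = (1 + E)*(241 + E) (W(E) = (E + 1)*(E + 241) = (1 + E)*(241 + E))
u = -1/34918 (u = 1/(-39839 + (241 + 18**2 + 242*18)) = 1/(-39839 + (241 + 324 + 4356)) = 1/(-39839 + 4921) = 1/(-34918) = -1/34918 ≈ -2.8639e-5)
1/u = 1/(-1/34918) = -34918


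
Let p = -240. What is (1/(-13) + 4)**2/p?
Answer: -867/13520 ≈ -0.064127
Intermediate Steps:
(1/(-13) + 4)**2/p = (1/(-13) + 4)**2/(-240) = (-1/13 + 4)**2*(-1/240) = (51/13)**2*(-1/240) = (2601/169)*(-1/240) = -867/13520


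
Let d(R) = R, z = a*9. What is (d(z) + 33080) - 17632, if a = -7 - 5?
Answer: 15340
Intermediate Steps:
a = -12
z = -108 (z = -12*9 = -108)
(d(z) + 33080) - 17632 = (-108 + 33080) - 17632 = 32972 - 17632 = 15340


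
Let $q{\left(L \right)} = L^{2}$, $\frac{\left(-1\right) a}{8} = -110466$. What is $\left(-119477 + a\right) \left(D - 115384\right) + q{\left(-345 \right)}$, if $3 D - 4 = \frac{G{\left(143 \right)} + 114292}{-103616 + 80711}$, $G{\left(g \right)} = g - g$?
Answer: $- \frac{6059458461637357}{68715} \approx -8.8182 \cdot 10^{10}$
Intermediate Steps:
$G{\left(g \right)} = 0$
$a = 883728$ ($a = \left(-8\right) \left(-110466\right) = 883728$)
$D = - \frac{22672}{68715}$ ($D = \frac{4}{3} + \frac{\left(0 + 114292\right) \frac{1}{-103616 + 80711}}{3} = \frac{4}{3} + \frac{114292 \frac{1}{-22905}}{3} = \frac{4}{3} + \frac{114292 \left(- \frac{1}{22905}\right)}{3} = \frac{4}{3} + \frac{1}{3} \left(- \frac{114292}{22905}\right) = \frac{4}{3} - \frac{114292}{68715} = - \frac{22672}{68715} \approx -0.32994$)
$\left(-119477 + a\right) \left(D - 115384\right) + q{\left(-345 \right)} = \left(-119477 + 883728\right) \left(- \frac{22672}{68715} - 115384\right) + \left(-345\right)^{2} = 764251 \left(- \frac{7928634232}{68715}\right) + 119025 = - \frac{6059466640440232}{68715} + 119025 = - \frac{6059458461637357}{68715}$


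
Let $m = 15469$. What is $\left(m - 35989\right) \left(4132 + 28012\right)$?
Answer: $-659594880$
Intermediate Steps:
$\left(m - 35989\right) \left(4132 + 28012\right) = \left(15469 - 35989\right) \left(4132 + 28012\right) = \left(-20520\right) 32144 = -659594880$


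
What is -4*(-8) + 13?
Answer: 45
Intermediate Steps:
-4*(-8) + 13 = 32 + 13 = 45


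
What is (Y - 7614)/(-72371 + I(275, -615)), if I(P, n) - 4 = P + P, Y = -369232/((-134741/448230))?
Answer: -54824980462/3225564799 ≈ -16.997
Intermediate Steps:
Y = 165500859360/134741 (Y = -369232/((-134741*1/448230)) = -369232/(-134741/448230) = -369232*(-448230/134741) = 165500859360/134741 ≈ 1.2283e+6)
I(P, n) = 4 + 2*P (I(P, n) = 4 + (P + P) = 4 + 2*P)
(Y - 7614)/(-72371 + I(275, -615)) = (165500859360/134741 - 7614)/(-72371 + (4 + 2*275)) = 164474941386/(134741*(-72371 + (4 + 550))) = 164474941386/(134741*(-72371 + 554)) = (164474941386/134741)/(-71817) = (164474941386/134741)*(-1/71817) = -54824980462/3225564799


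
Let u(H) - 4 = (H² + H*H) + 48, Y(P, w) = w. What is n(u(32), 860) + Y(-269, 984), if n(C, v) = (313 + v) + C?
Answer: 4257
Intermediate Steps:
u(H) = 52 + 2*H² (u(H) = 4 + ((H² + H*H) + 48) = 4 + ((H² + H²) + 48) = 4 + (2*H² + 48) = 4 + (48 + 2*H²) = 52 + 2*H²)
n(C, v) = 313 + C + v
n(u(32), 860) + Y(-269, 984) = (313 + (52 + 2*32²) + 860) + 984 = (313 + (52 + 2*1024) + 860) + 984 = (313 + (52 + 2048) + 860) + 984 = (313 + 2100 + 860) + 984 = 3273 + 984 = 4257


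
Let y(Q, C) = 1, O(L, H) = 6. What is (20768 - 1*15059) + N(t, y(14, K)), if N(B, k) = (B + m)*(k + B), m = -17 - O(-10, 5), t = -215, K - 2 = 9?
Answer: 56641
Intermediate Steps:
K = 11 (K = 2 + 9 = 11)
m = -23 (m = -17 - 1*6 = -17 - 6 = -23)
N(B, k) = (-23 + B)*(B + k) (N(B, k) = (B - 23)*(k + B) = (-23 + B)*(B + k))
(20768 - 1*15059) + N(t, y(14, K)) = (20768 - 1*15059) + ((-215)² - 23*(-215) - 23*1 - 215*1) = (20768 - 15059) + (46225 + 4945 - 23 - 215) = 5709 + 50932 = 56641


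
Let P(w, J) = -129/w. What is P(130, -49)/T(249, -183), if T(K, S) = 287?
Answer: -129/37310 ≈ -0.0034575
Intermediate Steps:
P(130, -49)/T(249, -183) = -129/130/287 = -129*1/130*(1/287) = -129/130*1/287 = -129/37310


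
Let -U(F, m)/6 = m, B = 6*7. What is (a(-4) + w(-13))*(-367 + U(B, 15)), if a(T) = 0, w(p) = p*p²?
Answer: 1004029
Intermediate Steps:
w(p) = p³
B = 42
U(F, m) = -6*m
(a(-4) + w(-13))*(-367 + U(B, 15)) = (0 + (-13)³)*(-367 - 6*15) = (0 - 2197)*(-367 - 90) = -2197*(-457) = 1004029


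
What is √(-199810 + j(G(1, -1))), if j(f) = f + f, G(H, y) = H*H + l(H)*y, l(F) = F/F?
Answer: I*√199810 ≈ 447.0*I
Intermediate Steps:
l(F) = 1
G(H, y) = y + H² (G(H, y) = H*H + 1*y = H² + y = y + H²)
j(f) = 2*f
√(-199810 + j(G(1, -1))) = √(-199810 + 2*(-1 + 1²)) = √(-199810 + 2*(-1 + 1)) = √(-199810 + 2*0) = √(-199810 + 0) = √(-199810) = I*√199810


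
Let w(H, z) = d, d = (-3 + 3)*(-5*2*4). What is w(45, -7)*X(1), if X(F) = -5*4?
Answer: 0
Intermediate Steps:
X(F) = -20
d = 0 (d = 0*(-10*4) = 0*(-40) = 0)
w(H, z) = 0
w(45, -7)*X(1) = 0*(-20) = 0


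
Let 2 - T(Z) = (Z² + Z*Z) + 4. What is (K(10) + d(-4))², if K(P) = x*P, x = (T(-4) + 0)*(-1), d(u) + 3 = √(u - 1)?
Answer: (337 + I*√5)² ≈ 1.1356e+5 + 1507.0*I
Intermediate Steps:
d(u) = -3 + √(-1 + u) (d(u) = -3 + √(u - 1) = -3 + √(-1 + u))
T(Z) = -2 - 2*Z² (T(Z) = 2 - ((Z² + Z*Z) + 4) = 2 - ((Z² + Z²) + 4) = 2 - (2*Z² + 4) = 2 - (4 + 2*Z²) = 2 + (-4 - 2*Z²) = -2 - 2*Z²)
x = 34 (x = ((-2 - 2*(-4)²) + 0)*(-1) = ((-2 - 2*16) + 0)*(-1) = ((-2 - 32) + 0)*(-1) = (-34 + 0)*(-1) = -34*(-1) = 34)
K(P) = 34*P
(K(10) + d(-4))² = (34*10 + (-3 + √(-1 - 4)))² = (340 + (-3 + √(-5)))² = (340 + (-3 + I*√5))² = (337 + I*√5)²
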